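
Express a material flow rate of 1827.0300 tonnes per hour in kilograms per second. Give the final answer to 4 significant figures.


m_dot = 1827.0300 * 1000 / 3600
m_dot = 507.5 kg/s


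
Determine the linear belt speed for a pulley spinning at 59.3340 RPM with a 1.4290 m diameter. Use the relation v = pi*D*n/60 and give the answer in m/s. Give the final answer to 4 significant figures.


v = pi * 1.4290 * 59.3340 / 60
v = 4.440 m/s


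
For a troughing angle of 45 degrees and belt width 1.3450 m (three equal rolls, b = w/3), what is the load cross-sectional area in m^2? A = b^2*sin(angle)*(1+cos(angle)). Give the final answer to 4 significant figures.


b = 1.3450/3 = 0.448333 m
A = 0.448333^2 * sin(45 deg) * (1 + cos(45 deg))
A = 0.2426 m^2


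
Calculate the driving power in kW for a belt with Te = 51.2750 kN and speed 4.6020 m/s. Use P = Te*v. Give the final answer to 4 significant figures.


P = Te * v = 51.2750 * 4.6020
P = 236.0 kW


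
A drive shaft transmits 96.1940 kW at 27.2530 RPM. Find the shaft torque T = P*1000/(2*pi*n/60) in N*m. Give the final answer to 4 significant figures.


omega = 2*pi*27.2530/60 = 2.85393 rad/s
T = 96.1940*1000 / 2.85393
T = 33710 N*m


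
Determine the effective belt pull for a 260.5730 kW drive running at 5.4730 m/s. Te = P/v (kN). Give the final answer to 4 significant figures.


Te = P / v = 260.5730 / 5.4730
Te = 47.61 kN


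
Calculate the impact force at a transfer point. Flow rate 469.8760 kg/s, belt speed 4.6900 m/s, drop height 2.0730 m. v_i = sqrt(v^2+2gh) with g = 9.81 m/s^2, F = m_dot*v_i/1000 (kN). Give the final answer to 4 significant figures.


v_i = sqrt(4.6900^2 + 2*9.81*2.0730) = 7.91634 m/s
F = 469.8760 * 7.91634 / 1000
F = 3.720 kN


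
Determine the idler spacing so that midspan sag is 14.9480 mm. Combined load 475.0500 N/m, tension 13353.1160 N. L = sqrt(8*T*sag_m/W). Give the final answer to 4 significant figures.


sag = 14.9480/1000 = 0.014948 m
L = sqrt(8 * 13353.1160 * 0.014948 / 475.0500)
L = 1.833 m


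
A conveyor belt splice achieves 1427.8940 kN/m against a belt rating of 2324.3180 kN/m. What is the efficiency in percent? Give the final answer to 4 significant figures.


Eff = 1427.8940 / 2324.3180 * 100
Eff = 61.43 %


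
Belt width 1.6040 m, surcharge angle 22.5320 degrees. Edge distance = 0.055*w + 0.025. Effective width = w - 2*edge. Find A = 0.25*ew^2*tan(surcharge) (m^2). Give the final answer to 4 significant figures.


edge = 0.055*1.6040 + 0.025 = 0.11322 m
ew = 1.6040 - 2*0.11322 = 1.37756 m
A = 0.25 * 1.37756^2 * tan(22.5320 deg)
A = 0.1968 m^2


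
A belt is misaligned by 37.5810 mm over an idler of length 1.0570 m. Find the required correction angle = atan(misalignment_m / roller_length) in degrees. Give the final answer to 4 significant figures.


misalign_m = 37.5810 / 1000 = 0.037581 m
angle = atan(0.037581 / 1.0570)
angle = 2.036 deg


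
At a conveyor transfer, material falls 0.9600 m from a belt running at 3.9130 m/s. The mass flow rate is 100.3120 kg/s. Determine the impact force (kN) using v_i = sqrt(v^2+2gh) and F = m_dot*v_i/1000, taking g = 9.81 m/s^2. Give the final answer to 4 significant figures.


v_i = sqrt(3.9130^2 + 2*9.81*0.9600) = 5.84352 m/s
F = 100.3120 * 5.84352 / 1000
F = 0.5862 kN


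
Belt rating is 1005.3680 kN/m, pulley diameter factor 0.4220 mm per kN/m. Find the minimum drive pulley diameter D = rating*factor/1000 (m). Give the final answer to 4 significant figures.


D = 1005.3680 * 0.4220 / 1000
D = 0.4243 m


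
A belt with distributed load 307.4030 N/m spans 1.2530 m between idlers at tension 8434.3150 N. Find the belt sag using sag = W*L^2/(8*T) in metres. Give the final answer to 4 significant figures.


sag = 307.4030 * 1.2530^2 / (8 * 8434.3150)
sag = 0.007153 m


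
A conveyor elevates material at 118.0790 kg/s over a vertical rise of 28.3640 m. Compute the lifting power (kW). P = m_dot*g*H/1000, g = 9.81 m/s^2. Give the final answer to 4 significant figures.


P = 118.0790 * 9.81 * 28.3640 / 1000
P = 32.86 kW


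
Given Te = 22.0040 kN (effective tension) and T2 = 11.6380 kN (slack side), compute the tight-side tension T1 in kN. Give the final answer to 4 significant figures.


T1 = Te + T2 = 22.0040 + 11.6380
T1 = 33.64 kN


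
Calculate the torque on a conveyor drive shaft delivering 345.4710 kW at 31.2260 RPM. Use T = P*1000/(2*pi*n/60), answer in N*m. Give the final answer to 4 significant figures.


omega = 2*pi*31.2260/60 = 3.26998 rad/s
T = 345.4710*1000 / 3.26998
T = 105600 N*m


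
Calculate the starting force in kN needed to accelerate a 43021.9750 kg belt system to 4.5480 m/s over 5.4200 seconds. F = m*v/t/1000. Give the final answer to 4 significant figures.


F = 43021.9750 * 4.5480 / 5.4200 / 1000
F = 36.10 kN


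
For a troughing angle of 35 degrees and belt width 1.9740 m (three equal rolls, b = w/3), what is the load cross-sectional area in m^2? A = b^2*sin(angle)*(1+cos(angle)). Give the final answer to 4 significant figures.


b = 1.9740/3 = 0.658 m
A = 0.658^2 * sin(35 deg) * (1 + cos(35 deg))
A = 0.4518 m^2


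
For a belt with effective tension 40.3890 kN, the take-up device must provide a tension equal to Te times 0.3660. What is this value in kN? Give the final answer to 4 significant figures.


T_tu = 40.3890 * 0.3660
T_tu = 14.78 kN


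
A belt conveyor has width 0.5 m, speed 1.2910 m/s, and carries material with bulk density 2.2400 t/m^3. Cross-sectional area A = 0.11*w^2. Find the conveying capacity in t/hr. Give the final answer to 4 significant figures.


A = 0.11 * 0.5^2 = 0.0275 m^2
C = 0.0275 * 1.2910 * 2.2400 * 3600
C = 286.3 t/hr


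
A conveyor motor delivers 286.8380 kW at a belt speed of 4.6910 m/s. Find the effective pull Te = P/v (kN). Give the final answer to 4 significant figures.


Te = P / v = 286.8380 / 4.6910
Te = 61.15 kN


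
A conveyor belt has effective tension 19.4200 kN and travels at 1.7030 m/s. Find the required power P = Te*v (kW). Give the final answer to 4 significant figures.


P = Te * v = 19.4200 * 1.7030
P = 33.07 kW


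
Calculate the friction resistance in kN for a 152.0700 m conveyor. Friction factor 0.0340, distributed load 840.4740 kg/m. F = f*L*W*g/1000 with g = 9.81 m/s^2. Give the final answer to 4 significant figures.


F = 0.0340 * 152.0700 * 840.4740 * 9.81 / 1000
F = 42.63 kN


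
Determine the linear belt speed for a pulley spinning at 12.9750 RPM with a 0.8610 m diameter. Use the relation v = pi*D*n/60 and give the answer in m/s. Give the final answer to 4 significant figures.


v = pi * 0.8610 * 12.9750 / 60
v = 0.5849 m/s


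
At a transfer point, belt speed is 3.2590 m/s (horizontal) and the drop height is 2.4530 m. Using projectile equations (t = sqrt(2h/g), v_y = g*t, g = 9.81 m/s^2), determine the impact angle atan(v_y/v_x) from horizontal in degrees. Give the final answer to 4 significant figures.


t = sqrt(2*2.4530/9.81) = 0.707179 s
v_y = 9.81 * 0.707179 = 6.93743 m/s
angle = atan(6.93743 / 3.2590) = 64.84 deg


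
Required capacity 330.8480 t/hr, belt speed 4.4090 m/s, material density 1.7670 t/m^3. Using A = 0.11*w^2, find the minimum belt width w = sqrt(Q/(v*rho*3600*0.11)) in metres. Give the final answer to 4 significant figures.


A_req = 330.8480 / (4.4090 * 1.7670 * 3600) = 0.0117964 m^2
w = sqrt(0.0117964 / 0.11)
w = 0.3275 m


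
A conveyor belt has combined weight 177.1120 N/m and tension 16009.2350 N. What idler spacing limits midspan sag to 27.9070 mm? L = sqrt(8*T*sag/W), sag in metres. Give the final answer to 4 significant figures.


sag = 27.9070/1000 = 0.027907 m
L = sqrt(8 * 16009.2350 * 0.027907 / 177.1120)
L = 4.492 m


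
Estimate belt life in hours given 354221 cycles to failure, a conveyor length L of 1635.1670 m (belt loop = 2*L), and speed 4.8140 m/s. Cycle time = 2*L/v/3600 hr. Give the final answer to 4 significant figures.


cycle_time = 2 * 1635.1670 / 4.8140 / 3600 = 0.188705 hr
life = 354221 * 0.188705 = 66840 hours


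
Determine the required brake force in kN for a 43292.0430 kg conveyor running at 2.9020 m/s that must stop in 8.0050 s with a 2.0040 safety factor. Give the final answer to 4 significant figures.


F = 43292.0430 * 2.9020 / 8.0050 * 2.0040 / 1000
F = 31.45 kN


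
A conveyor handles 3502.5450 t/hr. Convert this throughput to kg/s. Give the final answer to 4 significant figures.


m_dot = 3502.5450 * 1000 / 3600
m_dot = 972.9 kg/s


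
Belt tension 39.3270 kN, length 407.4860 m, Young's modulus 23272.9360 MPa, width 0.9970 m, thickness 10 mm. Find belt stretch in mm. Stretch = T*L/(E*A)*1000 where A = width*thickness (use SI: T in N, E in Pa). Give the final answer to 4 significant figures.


A = 0.9970 * 0.01 = 0.00997 m^2
Stretch = 39.3270*1000 * 407.4860 / (23272.9360e6 * 0.00997) * 1000
Stretch = 69.06 mm


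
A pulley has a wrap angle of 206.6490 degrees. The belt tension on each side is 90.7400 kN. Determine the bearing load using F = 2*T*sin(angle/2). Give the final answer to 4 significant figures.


F = 2 * 90.7400 * sin(206.6490/2 deg)
F = 176.6 kN


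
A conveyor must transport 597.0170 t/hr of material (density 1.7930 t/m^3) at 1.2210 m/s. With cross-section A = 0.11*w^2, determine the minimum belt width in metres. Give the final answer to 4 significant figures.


A_req = 597.0170 / (1.2210 * 1.7930 * 3600) = 0.075751 m^2
w = sqrt(0.075751 / 0.11)
w = 0.8298 m


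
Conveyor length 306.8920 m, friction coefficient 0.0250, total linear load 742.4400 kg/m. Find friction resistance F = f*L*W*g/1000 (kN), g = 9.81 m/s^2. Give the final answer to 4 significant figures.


F = 0.0250 * 306.8920 * 742.4400 * 9.81 / 1000
F = 55.88 kN


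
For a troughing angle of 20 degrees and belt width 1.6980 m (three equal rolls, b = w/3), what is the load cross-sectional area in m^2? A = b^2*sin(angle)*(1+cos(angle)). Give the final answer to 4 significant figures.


b = 1.6980/3 = 0.566 m
A = 0.566^2 * sin(20 deg) * (1 + cos(20 deg))
A = 0.2125 m^2


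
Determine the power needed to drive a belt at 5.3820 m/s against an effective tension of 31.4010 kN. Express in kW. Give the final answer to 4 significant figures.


P = Te * v = 31.4010 * 5.3820
P = 169.0 kW


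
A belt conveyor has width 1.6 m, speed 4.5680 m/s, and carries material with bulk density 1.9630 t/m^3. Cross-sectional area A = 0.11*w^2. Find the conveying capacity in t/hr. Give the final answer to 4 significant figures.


A = 0.11 * 1.6^2 = 0.2816 m^2
C = 0.2816 * 4.5680 * 1.9630 * 3600
C = 9090 t/hr


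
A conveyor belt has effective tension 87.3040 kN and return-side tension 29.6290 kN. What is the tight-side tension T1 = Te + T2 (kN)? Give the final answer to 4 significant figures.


T1 = Te + T2 = 87.3040 + 29.6290
T1 = 116.9 kN


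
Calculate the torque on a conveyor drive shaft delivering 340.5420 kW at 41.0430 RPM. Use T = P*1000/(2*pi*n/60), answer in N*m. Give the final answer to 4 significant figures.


omega = 2*pi*41.0430/60 = 4.29801 rad/s
T = 340.5420*1000 / 4.29801
T = 79230 N*m


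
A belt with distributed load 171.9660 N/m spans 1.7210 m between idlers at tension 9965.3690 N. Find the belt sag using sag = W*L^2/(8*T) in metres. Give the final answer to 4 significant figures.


sag = 171.9660 * 1.7210^2 / (8 * 9965.3690)
sag = 0.006389 m


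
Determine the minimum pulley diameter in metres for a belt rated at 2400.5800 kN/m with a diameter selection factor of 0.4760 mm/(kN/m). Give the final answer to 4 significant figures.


D = 2400.5800 * 0.4760 / 1000
D = 1.143 m


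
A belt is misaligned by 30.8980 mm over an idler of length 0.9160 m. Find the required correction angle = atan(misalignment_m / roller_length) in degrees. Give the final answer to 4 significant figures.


misalign_m = 30.8980 / 1000 = 0.030898 m
angle = atan(0.030898 / 0.9160)
angle = 1.932 deg


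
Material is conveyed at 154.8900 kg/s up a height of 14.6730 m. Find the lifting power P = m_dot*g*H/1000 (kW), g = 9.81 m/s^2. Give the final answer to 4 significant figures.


P = 154.8900 * 9.81 * 14.6730 / 1000
P = 22.30 kW


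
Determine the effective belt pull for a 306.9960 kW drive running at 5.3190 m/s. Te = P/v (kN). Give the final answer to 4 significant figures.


Te = P / v = 306.9960 / 5.3190
Te = 57.72 kN


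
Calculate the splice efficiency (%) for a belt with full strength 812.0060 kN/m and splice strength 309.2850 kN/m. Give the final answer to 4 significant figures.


Eff = 309.2850 / 812.0060 * 100
Eff = 38.09 %


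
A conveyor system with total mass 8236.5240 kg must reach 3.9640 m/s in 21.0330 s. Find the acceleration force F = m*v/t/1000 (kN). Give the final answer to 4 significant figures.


F = 8236.5240 * 3.9640 / 21.0330 / 1000
F = 1.552 kN


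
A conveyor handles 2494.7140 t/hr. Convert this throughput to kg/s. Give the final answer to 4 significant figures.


m_dot = 2494.7140 * 1000 / 3600
m_dot = 693.0 kg/s


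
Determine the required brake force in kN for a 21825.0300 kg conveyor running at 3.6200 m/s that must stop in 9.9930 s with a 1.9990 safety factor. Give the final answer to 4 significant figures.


F = 21825.0300 * 3.6200 / 9.9930 * 1.9990 / 1000
F = 15.80 kN


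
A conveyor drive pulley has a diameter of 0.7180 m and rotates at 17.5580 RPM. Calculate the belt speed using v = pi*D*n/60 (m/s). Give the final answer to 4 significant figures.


v = pi * 0.7180 * 17.5580 / 60
v = 0.6601 m/s


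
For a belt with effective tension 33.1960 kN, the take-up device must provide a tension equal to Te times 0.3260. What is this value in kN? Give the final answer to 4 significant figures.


T_tu = 33.1960 * 0.3260
T_tu = 10.82 kN


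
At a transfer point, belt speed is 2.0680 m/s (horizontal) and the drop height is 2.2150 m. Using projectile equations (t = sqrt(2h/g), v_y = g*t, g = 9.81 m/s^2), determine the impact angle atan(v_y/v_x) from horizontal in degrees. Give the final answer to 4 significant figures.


t = sqrt(2*2.2150/9.81) = 0.671997 s
v_y = 9.81 * 0.671997 = 6.59229 m/s
angle = atan(6.59229 / 2.0680) = 72.58 deg


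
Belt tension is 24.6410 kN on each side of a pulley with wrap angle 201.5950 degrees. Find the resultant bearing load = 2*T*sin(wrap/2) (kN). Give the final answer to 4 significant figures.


F = 2 * 24.6410 * sin(201.5950/2 deg)
F = 48.41 kN


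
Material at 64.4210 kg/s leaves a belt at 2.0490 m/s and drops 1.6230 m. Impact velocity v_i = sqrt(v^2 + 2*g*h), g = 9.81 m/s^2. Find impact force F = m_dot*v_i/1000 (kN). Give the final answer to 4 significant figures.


v_i = sqrt(2.0490^2 + 2*9.81*1.6230) = 6.00347 m/s
F = 64.4210 * 6.00347 / 1000
F = 0.3867 kN


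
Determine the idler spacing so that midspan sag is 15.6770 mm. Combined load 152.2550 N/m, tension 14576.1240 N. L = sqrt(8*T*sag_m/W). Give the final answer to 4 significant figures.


sag = 15.6770/1000 = 0.015677 m
L = sqrt(8 * 14576.1240 * 0.015677 / 152.2550)
L = 3.465 m


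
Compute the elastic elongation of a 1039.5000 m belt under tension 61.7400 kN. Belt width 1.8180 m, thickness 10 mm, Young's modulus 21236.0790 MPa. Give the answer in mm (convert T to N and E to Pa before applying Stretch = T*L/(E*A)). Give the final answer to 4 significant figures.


A = 1.8180 * 0.01 = 0.01818 m^2
Stretch = 61.7400*1000 * 1039.5000 / (21236.0790e6 * 0.01818) * 1000
Stretch = 166.2 mm


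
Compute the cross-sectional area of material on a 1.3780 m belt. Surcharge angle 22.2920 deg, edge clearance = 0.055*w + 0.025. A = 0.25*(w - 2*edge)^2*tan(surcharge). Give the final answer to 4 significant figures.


edge = 0.055*1.3780 + 0.025 = 0.10079 m
ew = 1.3780 - 2*0.10079 = 1.17642 m
A = 0.25 * 1.17642^2 * tan(22.2920 deg)
A = 0.1418 m^2


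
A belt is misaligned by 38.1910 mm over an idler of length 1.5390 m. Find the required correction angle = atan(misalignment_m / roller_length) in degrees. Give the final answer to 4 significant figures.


misalign_m = 38.1910 / 1000 = 0.038191 m
angle = atan(0.038191 / 1.5390)
angle = 1.422 deg


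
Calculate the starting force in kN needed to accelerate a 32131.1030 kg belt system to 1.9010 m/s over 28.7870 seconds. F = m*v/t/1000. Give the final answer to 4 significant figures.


F = 32131.1030 * 1.9010 / 28.7870 / 1000
F = 2.122 kN


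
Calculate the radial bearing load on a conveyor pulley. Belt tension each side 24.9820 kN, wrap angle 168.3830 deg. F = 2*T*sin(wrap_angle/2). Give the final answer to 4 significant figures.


F = 2 * 24.9820 * sin(168.3830/2 deg)
F = 49.71 kN


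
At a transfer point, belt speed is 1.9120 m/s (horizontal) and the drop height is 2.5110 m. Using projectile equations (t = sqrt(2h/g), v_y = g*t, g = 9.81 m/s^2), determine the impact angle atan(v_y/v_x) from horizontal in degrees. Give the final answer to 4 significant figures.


t = sqrt(2*2.5110/9.81) = 0.71549 s
v_y = 9.81 * 0.71549 = 7.01896 m/s
angle = atan(7.01896 / 1.9120) = 74.76 deg


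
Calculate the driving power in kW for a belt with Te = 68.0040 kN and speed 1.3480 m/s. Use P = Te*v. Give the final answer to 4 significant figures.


P = Te * v = 68.0040 * 1.3480
P = 91.67 kW


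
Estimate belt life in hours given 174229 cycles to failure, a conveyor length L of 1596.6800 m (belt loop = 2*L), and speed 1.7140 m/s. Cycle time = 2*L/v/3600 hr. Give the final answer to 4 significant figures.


cycle_time = 2 * 1596.6800 / 1.7140 / 3600 = 0.517529 hr
life = 174229 * 0.517529 = 90170 hours


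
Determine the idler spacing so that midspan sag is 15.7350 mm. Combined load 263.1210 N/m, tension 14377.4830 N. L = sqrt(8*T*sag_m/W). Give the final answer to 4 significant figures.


sag = 15.7350/1000 = 0.015735 m
L = sqrt(8 * 14377.4830 * 0.015735 / 263.1210)
L = 2.623 m


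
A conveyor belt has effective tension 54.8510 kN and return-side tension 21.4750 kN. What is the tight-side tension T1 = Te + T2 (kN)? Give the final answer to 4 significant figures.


T1 = Te + T2 = 54.8510 + 21.4750
T1 = 76.33 kN


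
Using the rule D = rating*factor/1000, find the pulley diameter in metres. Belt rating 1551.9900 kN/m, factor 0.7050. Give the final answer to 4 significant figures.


D = 1551.9900 * 0.7050 / 1000
D = 1.094 m


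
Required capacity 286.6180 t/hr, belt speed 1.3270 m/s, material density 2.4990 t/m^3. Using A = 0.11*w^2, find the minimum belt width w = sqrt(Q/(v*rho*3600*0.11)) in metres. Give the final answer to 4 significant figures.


A_req = 286.6180 / (1.3270 * 2.4990 * 3600) = 0.0240084 m^2
w = sqrt(0.0240084 / 0.11)
w = 0.4672 m


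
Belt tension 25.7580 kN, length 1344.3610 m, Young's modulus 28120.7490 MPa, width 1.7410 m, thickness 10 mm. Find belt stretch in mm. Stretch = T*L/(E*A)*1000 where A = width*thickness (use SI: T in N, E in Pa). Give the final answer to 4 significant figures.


A = 1.7410 * 0.01 = 0.01741 m^2
Stretch = 25.7580*1000 * 1344.3610 / (28120.7490e6 * 0.01741) * 1000
Stretch = 70.73 mm


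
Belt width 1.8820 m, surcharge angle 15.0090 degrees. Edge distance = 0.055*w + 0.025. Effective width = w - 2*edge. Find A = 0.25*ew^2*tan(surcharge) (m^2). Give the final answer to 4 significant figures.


edge = 0.055*1.8820 + 0.025 = 0.12851 m
ew = 1.8820 - 2*0.12851 = 1.62498 m
A = 0.25 * 1.62498^2 * tan(15.0090 deg)
A = 0.1770 m^2


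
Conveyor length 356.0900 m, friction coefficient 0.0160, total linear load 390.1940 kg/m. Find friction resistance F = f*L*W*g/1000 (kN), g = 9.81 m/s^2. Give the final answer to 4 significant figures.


F = 0.0160 * 356.0900 * 390.1940 * 9.81 / 1000
F = 21.81 kN


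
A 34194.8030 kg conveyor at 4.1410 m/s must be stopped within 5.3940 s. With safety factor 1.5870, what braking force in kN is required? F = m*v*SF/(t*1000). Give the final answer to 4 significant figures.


F = 34194.8030 * 4.1410 / 5.3940 * 1.5870 / 1000
F = 41.66 kN


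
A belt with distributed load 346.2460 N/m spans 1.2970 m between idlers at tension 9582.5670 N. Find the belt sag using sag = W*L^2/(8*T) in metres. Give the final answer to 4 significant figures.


sag = 346.2460 * 1.2970^2 / (8 * 9582.5670)
sag = 0.007598 m


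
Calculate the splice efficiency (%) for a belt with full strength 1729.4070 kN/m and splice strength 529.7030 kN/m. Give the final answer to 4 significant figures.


Eff = 529.7030 / 1729.4070 * 100
Eff = 30.63 %


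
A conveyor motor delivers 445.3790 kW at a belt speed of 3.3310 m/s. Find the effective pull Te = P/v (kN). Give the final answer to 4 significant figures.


Te = P / v = 445.3790 / 3.3310
Te = 133.7 kN


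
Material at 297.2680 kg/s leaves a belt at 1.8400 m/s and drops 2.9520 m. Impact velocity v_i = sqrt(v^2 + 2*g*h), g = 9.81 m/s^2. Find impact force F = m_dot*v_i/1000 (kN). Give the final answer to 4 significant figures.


v_i = sqrt(1.8400^2 + 2*9.81*2.9520) = 7.82968 m/s
F = 297.2680 * 7.82968 / 1000
F = 2.328 kN


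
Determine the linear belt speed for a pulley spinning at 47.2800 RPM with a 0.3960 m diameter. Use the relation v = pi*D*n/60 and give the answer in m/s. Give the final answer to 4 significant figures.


v = pi * 0.3960 * 47.2800 / 60
v = 0.9803 m/s


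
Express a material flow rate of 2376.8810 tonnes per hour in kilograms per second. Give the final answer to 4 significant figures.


m_dot = 2376.8810 * 1000 / 3600
m_dot = 660.2 kg/s


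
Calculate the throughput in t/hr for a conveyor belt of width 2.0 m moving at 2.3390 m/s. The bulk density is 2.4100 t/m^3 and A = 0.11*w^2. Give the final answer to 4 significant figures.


A = 0.11 * 2.0^2 = 0.44 m^2
C = 0.44 * 2.3390 * 2.4100 * 3600
C = 8929 t/hr


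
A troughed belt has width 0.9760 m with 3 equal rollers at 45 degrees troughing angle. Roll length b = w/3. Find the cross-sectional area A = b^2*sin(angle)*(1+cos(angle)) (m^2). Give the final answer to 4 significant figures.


b = 0.9760/3 = 0.325333 m
A = 0.325333^2 * sin(45 deg) * (1 + cos(45 deg))
A = 0.1278 m^2


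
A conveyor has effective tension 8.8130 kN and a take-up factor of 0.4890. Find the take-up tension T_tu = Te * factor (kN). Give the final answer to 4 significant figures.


T_tu = 8.8130 * 0.4890
T_tu = 4.310 kN


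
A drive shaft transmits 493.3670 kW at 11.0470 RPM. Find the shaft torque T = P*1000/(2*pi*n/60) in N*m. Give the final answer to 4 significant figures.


omega = 2*pi*11.0470/60 = 1.15684 rad/s
T = 493.3670*1000 / 1.15684
T = 426500 N*m


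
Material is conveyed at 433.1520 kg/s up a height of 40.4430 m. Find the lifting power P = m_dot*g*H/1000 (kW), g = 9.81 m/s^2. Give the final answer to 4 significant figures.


P = 433.1520 * 9.81 * 40.4430 / 1000
P = 171.9 kW


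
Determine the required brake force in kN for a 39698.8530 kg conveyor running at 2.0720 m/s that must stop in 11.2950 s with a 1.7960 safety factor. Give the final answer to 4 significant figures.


F = 39698.8530 * 2.0720 / 11.2950 * 1.7960 / 1000
F = 13.08 kN


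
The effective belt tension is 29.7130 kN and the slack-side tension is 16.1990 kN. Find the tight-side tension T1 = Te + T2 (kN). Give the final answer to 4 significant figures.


T1 = Te + T2 = 29.7130 + 16.1990
T1 = 45.91 kN


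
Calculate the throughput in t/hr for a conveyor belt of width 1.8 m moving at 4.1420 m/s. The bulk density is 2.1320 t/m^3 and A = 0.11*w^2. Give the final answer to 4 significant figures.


A = 0.11 * 1.8^2 = 0.3564 m^2
C = 0.3564 * 4.1420 * 2.1320 * 3600
C = 11330 t/hr


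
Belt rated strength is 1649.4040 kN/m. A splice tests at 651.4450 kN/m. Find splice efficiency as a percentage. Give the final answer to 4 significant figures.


Eff = 651.4450 / 1649.4040 * 100
Eff = 39.50 %


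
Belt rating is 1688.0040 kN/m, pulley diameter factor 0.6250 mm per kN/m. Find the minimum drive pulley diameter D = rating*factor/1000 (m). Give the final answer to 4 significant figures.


D = 1688.0040 * 0.6250 / 1000
D = 1.055 m


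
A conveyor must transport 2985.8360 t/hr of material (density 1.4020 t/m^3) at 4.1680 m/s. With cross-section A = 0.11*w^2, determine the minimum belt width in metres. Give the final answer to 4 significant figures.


A_req = 2985.8360 / (4.1680 * 1.4020 * 3600) = 0.141934 m^2
w = sqrt(0.141934 / 0.11)
w = 1.136 m


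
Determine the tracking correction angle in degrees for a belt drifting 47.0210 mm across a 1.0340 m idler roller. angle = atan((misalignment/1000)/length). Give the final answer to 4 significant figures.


misalign_m = 47.0210 / 1000 = 0.047021 m
angle = atan(0.047021 / 1.0340)
angle = 2.604 deg


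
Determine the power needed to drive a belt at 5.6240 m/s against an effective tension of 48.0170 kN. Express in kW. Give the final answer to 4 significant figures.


P = Te * v = 48.0170 * 5.6240
P = 270.0 kW


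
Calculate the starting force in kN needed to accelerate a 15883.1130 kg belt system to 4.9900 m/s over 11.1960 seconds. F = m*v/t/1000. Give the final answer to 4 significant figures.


F = 15883.1130 * 4.9900 / 11.1960 / 1000
F = 7.079 kN


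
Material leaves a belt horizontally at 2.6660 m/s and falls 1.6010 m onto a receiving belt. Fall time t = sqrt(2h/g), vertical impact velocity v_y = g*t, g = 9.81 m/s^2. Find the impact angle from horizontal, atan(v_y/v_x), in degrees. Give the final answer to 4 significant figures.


t = sqrt(2*1.6010/9.81) = 0.571316 s
v_y = 9.81 * 0.571316 = 5.60461 m/s
angle = atan(5.60461 / 2.6660) = 64.56 deg


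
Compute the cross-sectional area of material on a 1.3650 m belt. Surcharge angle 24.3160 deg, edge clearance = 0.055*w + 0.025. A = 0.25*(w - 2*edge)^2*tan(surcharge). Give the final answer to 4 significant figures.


edge = 0.055*1.3650 + 0.025 = 0.100075 m
ew = 1.3650 - 2*0.100075 = 1.16485 m
A = 0.25 * 1.16485^2 * tan(24.3160 deg)
A = 0.1533 m^2


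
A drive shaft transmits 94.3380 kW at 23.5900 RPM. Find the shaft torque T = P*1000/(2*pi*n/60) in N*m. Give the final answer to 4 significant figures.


omega = 2*pi*23.5900/60 = 2.47034 rad/s
T = 94.3380*1000 / 2.47034
T = 38190 N*m


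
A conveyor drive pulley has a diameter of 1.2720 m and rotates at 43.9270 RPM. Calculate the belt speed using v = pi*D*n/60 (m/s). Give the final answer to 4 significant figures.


v = pi * 1.2720 * 43.9270 / 60
v = 2.926 m/s


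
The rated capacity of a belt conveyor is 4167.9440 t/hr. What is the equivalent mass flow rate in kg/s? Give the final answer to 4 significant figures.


m_dot = 4167.9440 * 1000 / 3600
m_dot = 1158 kg/s


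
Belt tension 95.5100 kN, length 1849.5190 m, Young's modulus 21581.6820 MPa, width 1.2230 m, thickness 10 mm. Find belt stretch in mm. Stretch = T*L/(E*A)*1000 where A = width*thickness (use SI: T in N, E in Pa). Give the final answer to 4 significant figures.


A = 1.2230 * 0.01 = 0.01223 m^2
Stretch = 95.5100*1000 * 1849.5190 / (21581.6820e6 * 0.01223) * 1000
Stretch = 669.3 mm


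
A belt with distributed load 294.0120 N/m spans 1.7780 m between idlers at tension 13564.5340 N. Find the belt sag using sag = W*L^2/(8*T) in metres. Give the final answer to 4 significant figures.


sag = 294.0120 * 1.7780^2 / (8 * 13564.5340)
sag = 0.008565 m


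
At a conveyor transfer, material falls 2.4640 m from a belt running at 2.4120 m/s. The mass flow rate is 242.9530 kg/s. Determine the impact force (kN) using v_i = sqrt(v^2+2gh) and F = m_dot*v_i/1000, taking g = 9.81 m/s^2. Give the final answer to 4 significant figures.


v_i = sqrt(2.4120^2 + 2*9.81*2.4640) = 7.35944 m/s
F = 242.9530 * 7.35944 / 1000
F = 1.788 kN


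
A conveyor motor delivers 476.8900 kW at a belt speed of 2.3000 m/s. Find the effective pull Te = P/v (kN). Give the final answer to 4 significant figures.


Te = P / v = 476.8900 / 2.3000
Te = 207.3 kN


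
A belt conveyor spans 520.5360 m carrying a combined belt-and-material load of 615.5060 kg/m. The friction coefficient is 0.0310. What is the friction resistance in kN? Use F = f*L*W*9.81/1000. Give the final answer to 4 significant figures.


F = 0.0310 * 520.5360 * 615.5060 * 9.81 / 1000
F = 97.43 kN


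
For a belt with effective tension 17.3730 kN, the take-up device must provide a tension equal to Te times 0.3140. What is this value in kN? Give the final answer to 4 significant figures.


T_tu = 17.3730 * 0.3140
T_tu = 5.455 kN


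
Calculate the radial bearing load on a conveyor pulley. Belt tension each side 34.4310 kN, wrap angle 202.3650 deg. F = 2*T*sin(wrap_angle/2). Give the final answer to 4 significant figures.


F = 2 * 34.4310 * sin(202.3650/2 deg)
F = 67.55 kN


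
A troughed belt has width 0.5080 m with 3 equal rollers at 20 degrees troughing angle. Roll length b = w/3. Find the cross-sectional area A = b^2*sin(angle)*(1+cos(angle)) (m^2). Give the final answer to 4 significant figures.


b = 0.5080/3 = 0.169333 m
A = 0.169333^2 * sin(20 deg) * (1 + cos(20 deg))
A = 0.01902 m^2


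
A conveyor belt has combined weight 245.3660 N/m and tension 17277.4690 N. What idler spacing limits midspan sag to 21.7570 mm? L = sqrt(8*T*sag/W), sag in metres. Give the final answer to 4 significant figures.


sag = 21.7570/1000 = 0.021757 m
L = sqrt(8 * 17277.4690 * 0.021757 / 245.3660)
L = 3.501 m


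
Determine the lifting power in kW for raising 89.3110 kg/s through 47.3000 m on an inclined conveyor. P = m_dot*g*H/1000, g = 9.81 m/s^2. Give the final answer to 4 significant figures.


P = 89.3110 * 9.81 * 47.3000 / 1000
P = 41.44 kW


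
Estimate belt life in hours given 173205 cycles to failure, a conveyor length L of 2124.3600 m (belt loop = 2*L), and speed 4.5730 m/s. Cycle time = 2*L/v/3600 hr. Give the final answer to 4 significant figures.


cycle_time = 2 * 2124.3600 / 4.5730 / 3600 = 0.25808 hr
life = 173205 * 0.25808 = 44700 hours


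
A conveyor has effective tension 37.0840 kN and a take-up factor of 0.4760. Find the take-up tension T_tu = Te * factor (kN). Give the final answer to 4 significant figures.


T_tu = 37.0840 * 0.4760
T_tu = 17.65 kN


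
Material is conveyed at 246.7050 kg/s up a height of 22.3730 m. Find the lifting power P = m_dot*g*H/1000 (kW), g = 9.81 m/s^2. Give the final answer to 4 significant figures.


P = 246.7050 * 9.81 * 22.3730 / 1000
P = 54.15 kW


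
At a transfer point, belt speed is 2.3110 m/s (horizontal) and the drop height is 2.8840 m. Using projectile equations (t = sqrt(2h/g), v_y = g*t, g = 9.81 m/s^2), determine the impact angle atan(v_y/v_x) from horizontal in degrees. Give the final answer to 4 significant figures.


t = sqrt(2*2.8840/9.81) = 0.766793 s
v_y = 9.81 * 0.766793 = 7.52224 m/s
angle = atan(7.52224 / 2.3110) = 72.92 deg


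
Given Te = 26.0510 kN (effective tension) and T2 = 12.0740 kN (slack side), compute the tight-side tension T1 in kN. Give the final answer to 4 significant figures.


T1 = Te + T2 = 26.0510 + 12.0740
T1 = 38.12 kN


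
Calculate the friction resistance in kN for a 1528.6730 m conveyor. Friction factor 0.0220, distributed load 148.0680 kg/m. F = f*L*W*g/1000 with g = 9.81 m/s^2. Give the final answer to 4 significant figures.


F = 0.0220 * 1528.6730 * 148.0680 * 9.81 / 1000
F = 48.85 kN


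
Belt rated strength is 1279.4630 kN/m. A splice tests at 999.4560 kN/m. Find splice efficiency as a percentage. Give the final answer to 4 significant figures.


Eff = 999.4560 / 1279.4630 * 100
Eff = 78.12 %


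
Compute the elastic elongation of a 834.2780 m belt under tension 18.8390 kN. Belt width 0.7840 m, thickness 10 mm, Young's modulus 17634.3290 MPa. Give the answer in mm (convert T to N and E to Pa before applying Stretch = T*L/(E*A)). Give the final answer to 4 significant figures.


A = 0.7840 * 0.01 = 0.00784 m^2
Stretch = 18.8390*1000 * 834.2780 / (17634.3290e6 * 0.00784) * 1000
Stretch = 113.7 mm


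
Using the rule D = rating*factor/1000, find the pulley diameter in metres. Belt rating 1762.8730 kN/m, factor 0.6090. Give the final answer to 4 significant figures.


D = 1762.8730 * 0.6090 / 1000
D = 1.074 m


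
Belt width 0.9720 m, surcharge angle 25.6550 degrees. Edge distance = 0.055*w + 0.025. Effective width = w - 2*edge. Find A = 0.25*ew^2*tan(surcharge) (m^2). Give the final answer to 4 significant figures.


edge = 0.055*0.9720 + 0.025 = 0.07846 m
ew = 0.9720 - 2*0.07846 = 0.81508 m
A = 0.25 * 0.81508^2 * tan(25.6550 deg)
A = 0.07977 m^2


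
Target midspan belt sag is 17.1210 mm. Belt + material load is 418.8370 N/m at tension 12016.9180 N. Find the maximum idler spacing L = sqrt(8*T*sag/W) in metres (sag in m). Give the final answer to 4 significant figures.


sag = 17.1210/1000 = 0.017121 m
L = sqrt(8 * 12016.9180 * 0.017121 / 418.8370)
L = 1.982 m


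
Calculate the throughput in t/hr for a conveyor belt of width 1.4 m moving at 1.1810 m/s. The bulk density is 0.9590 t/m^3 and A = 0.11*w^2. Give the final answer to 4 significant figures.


A = 0.11 * 1.4^2 = 0.2156 m^2
C = 0.2156 * 1.1810 * 0.9590 * 3600
C = 879.1 t/hr


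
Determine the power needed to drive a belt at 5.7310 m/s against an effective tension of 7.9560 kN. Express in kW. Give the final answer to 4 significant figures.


P = Te * v = 7.9560 * 5.7310
P = 45.60 kW


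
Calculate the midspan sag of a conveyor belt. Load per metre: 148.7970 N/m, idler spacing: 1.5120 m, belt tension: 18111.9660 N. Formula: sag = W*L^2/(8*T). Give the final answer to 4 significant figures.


sag = 148.7970 * 1.5120^2 / (8 * 18111.9660)
sag = 0.002348 m


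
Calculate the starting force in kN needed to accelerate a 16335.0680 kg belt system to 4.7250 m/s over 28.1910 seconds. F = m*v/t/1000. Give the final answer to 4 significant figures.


F = 16335.0680 * 4.7250 / 28.1910 / 1000
F = 2.738 kN


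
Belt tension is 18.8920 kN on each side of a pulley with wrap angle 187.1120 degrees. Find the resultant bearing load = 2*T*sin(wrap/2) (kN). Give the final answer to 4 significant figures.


F = 2 * 18.8920 * sin(187.1120/2 deg)
F = 37.71 kN


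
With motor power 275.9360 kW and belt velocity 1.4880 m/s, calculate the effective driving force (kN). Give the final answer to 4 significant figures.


Te = P / v = 275.9360 / 1.4880
Te = 185.4 kN


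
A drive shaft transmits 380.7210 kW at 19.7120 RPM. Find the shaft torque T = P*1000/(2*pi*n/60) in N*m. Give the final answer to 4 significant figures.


omega = 2*pi*19.7120/60 = 2.06424 rad/s
T = 380.7210*1000 / 2.06424
T = 184400 N*m


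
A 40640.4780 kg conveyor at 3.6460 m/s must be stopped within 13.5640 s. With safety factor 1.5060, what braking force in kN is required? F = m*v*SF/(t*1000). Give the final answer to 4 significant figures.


F = 40640.4780 * 3.6460 / 13.5640 * 1.5060 / 1000
F = 16.45 kN


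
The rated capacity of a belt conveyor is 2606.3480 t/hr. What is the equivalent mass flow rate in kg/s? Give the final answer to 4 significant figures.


m_dot = 2606.3480 * 1000 / 3600
m_dot = 724.0 kg/s


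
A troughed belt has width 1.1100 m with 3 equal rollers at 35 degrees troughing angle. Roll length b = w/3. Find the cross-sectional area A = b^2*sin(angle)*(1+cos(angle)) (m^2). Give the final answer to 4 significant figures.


b = 1.1100/3 = 0.37 m
A = 0.37^2 * sin(35 deg) * (1 + cos(35 deg))
A = 0.1428 m^2


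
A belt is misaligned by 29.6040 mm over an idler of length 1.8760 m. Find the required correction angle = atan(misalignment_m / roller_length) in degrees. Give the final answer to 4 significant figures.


misalign_m = 29.6040 / 1000 = 0.029604 m
angle = atan(0.029604 / 1.8760)
angle = 0.9041 deg


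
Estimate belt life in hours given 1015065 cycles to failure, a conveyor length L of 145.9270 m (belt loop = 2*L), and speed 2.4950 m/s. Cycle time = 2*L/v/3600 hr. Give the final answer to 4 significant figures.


cycle_time = 2 * 145.9270 / 2.4950 / 3600 = 0.0324932 hr
life = 1015065 * 0.0324932 = 32980 hours


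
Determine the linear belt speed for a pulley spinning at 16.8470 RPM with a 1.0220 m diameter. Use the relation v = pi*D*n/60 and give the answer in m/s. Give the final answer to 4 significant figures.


v = pi * 1.0220 * 16.8470 / 60
v = 0.9015 m/s


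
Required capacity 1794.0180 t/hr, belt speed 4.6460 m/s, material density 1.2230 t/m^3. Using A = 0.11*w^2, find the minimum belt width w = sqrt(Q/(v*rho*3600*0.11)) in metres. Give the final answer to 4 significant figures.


A_req = 1794.0180 / (4.6460 * 1.2230 * 3600) = 0.0877038 m^2
w = sqrt(0.0877038 / 0.11)
w = 0.8929 m


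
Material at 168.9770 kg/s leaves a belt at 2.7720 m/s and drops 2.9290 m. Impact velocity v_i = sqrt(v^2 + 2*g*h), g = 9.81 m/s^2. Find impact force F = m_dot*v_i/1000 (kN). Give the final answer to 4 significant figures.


v_i = sqrt(2.7720^2 + 2*9.81*2.9290) = 8.07161 m/s
F = 168.9770 * 8.07161 / 1000
F = 1.364 kN


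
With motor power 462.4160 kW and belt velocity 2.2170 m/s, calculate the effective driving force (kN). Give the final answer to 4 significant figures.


Te = P / v = 462.4160 / 2.2170
Te = 208.6 kN


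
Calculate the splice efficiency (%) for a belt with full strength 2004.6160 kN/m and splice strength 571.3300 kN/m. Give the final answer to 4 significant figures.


Eff = 571.3300 / 2004.6160 * 100
Eff = 28.50 %


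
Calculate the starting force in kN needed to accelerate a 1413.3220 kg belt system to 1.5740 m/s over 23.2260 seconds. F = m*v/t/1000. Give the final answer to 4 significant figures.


F = 1413.3220 * 1.5740 / 23.2260 / 1000
F = 0.09578 kN


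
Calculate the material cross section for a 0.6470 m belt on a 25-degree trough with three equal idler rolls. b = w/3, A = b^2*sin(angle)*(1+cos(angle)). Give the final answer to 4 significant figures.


b = 0.6470/3 = 0.215667 m
A = 0.215667^2 * sin(25 deg) * (1 + cos(25 deg))
A = 0.03747 m^2


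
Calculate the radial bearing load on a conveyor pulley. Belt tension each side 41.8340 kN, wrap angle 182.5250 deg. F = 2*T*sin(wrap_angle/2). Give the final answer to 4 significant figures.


F = 2 * 41.8340 * sin(182.5250/2 deg)
F = 83.65 kN


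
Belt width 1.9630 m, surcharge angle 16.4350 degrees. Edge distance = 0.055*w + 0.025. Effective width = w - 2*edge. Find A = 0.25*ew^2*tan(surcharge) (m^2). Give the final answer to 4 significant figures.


edge = 0.055*1.9630 + 0.025 = 0.132965 m
ew = 1.9630 - 2*0.132965 = 1.69707 m
A = 0.25 * 1.69707^2 * tan(16.4350 deg)
A = 0.2124 m^2


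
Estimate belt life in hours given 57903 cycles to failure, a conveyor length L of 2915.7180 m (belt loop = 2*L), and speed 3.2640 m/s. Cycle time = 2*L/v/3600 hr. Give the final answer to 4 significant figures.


cycle_time = 2 * 2915.7180 / 3.2640 / 3600 = 0.496276 hr
life = 57903 * 0.496276 = 28740 hours


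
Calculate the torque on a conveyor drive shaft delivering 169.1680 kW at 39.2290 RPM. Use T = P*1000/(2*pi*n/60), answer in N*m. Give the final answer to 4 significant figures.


omega = 2*pi*39.2290/60 = 4.10805 rad/s
T = 169.1680*1000 / 4.10805
T = 41180 N*m


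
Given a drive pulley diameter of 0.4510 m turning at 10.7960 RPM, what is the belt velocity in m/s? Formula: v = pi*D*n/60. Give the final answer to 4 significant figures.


v = pi * 0.4510 * 10.7960 / 60
v = 0.2549 m/s


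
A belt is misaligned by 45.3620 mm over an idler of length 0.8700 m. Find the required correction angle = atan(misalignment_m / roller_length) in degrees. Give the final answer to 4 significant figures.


misalign_m = 45.3620 / 1000 = 0.045362 m
angle = atan(0.045362 / 0.8700)
angle = 2.985 deg


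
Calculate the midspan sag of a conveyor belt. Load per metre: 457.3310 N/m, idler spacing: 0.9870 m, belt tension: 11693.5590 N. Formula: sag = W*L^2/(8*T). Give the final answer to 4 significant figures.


sag = 457.3310 * 0.9870^2 / (8 * 11693.5590)
sag = 0.004762 m
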